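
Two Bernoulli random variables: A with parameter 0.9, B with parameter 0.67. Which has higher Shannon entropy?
B

For binary distributions, entropy is maximized at p=0.5 and decreases as p moves toward 0 or 1.

H(A) = H(0.9) = 0.4690 bits
H(B) = H(0.67) = 0.9149 bits

Distribution B (p=0.67) is closer to uniform (p=0.5), so it has higher entropy.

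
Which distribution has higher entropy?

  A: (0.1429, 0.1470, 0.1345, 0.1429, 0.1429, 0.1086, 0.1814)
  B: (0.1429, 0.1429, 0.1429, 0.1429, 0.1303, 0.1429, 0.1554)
B

Both distributions are close to uniform, making this a harder comparison.

H(A) = 2.7935 bits
H(B) = 2.8058 bits

The distribution closer to uniform has higher entropy.
Answer: B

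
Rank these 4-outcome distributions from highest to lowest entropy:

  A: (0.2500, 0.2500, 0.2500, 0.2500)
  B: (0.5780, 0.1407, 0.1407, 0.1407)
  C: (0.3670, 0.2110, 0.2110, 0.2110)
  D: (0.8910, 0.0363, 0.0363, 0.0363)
A > C > B > D

Key insight: Entropy is maximized by uniform distributions and minimized by concentrated distributions.

Entropies:
  H(A) = 2.0000 bits
  H(B) = 1.6512 bits
  H(C) = 1.9516 bits
  H(D) = 0.6697 bits

Ranking: A > C > B > D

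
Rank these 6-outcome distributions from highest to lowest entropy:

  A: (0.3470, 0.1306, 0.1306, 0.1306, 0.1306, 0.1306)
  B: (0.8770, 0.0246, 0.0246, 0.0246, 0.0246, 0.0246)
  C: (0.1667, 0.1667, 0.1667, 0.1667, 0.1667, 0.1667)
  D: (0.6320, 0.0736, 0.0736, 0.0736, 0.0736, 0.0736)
C > A > D > B

Key insight: Entropy is maximized by uniform distributions and minimized by concentrated distributions.

Entropies:
  H(A) = 2.4476 bits
  H(B) = 0.8235 bits
  H(C) = 2.5850 bits
  H(D) = 1.8036 bits

Ranking: C > A > D > B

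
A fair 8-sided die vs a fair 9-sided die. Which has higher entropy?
9-sided die

Both are uniform distributions; for uniform over n outcomes, H = log₂(n). H(8-sided) = log₂(8) = 3.000 bits and H(9-sided) = log₂(9) = 3.170 bits. More outcomes in a uniform distribution means higher entropy.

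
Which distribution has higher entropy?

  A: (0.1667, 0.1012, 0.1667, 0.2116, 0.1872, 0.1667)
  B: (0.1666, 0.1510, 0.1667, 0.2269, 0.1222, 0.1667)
B

Both distributions are close to uniform, making this a harder comparison.

H(A) = 2.5536 bits
H(B) = 2.5603 bits

The distribution closer to uniform has higher entropy.
Answer: B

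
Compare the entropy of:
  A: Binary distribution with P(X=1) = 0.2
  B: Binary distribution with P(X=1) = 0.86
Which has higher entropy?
A

For binary distributions, entropy is maximized at p=0.5 and decreases as p moves toward 0 or 1.

H(A) = H(0.2) = 0.7219 bits
H(B) = H(0.86) = 0.5842 bits

Distribution A (p=0.2) is closer to uniform (p=0.5), so it has higher entropy.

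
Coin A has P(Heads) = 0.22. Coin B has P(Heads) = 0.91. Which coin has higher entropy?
A

For binary distributions, entropy is maximized at p=0.5 and decreases as p moves toward 0 or 1.

H(A) = H(0.22) = 0.7602 bits
H(B) = H(0.91) = 0.4365 bits

Distribution A (p=0.22) is closer to uniform (p=0.5), so it has higher entropy.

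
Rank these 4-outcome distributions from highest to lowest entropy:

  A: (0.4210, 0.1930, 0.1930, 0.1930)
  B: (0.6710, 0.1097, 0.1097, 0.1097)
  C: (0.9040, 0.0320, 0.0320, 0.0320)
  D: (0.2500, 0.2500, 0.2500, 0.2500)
D > A > B > C

Key insight: Entropy is maximized by uniform distributions and minimized by concentrated distributions.

Entropies:
  H(A) = 1.8996 bits
  H(B) = 1.4354 bits
  H(C) = 0.6083 bits
  H(D) = 2.0000 bits

Ranking: D > A > B > C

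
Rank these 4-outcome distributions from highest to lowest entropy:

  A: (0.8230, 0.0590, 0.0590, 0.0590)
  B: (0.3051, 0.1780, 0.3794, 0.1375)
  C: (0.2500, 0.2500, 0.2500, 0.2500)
C > B > A

Key insight: Entropy is maximized by uniform distributions and minimized by concentrated distributions.

- Uniform distributions have maximum entropy log₂(4) = 2.0000 bits
- The more "peaked" or concentrated a distribution, the lower its entropy

Entropies:
  H(A) = 0.9540 bits
  H(B) = 1.8898 bits
  H(C) = 2.0000 bits

Ranking: C > B > A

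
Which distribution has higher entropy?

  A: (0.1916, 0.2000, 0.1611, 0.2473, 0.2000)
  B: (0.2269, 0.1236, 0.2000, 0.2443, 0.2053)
A

Both distributions are close to uniform, making this a harder comparison.

H(A) = 2.3083 bits
H(B) = 2.2883 bits

The distribution closer to uniform has higher entropy.
Answer: A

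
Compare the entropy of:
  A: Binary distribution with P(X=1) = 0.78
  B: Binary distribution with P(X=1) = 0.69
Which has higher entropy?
B

For binary distributions, entropy is maximized at p=0.5 and decreases as p moves toward 0 or 1.

H(A) = H(0.78) = 0.7602 bits
H(B) = H(0.69) = 0.8932 bits

Distribution B (p=0.69) is closer to uniform (p=0.5), so it has higher entropy.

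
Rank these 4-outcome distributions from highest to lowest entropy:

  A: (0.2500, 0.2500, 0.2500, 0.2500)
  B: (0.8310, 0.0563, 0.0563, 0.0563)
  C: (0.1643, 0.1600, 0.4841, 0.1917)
A > C > B

Key insight: Entropy is maximized by uniform distributions and minimized by concentrated distributions.

- Uniform distributions have maximum entropy log₂(4) = 2.0000 bits
- The more "peaked" or concentrated a distribution, the lower its entropy

Entropies:
  H(A) = 2.0000 bits
  H(B) = 0.9233 bits
  H(C) = 1.8145 bits

Ranking: A > C > B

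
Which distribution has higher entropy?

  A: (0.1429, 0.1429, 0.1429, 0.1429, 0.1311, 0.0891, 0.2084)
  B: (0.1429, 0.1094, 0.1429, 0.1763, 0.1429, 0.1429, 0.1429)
B

Both distributions are close to uniform, making this a harder comparison.

H(A) = 2.7708 bits
H(B) = 2.7960 bits

The distribution closer to uniform has higher entropy.
Answer: B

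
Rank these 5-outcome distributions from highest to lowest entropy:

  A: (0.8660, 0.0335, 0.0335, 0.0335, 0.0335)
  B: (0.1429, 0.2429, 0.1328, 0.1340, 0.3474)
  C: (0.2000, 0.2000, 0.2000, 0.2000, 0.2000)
C > B > A

Key insight: Entropy is maximized by uniform distributions and minimized by concentrated distributions.

- Uniform distributions have maximum entropy log₂(5) = 2.3219 bits
- The more "peaked" or concentrated a distribution, the lower its entropy

Entropies:
  H(A) = 0.8363 bits
  H(B) = 2.2023 bits
  H(C) = 2.3219 bits

Ranking: C > B > A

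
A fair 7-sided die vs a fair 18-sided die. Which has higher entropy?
18-sided die

Both are uniform distributions; for uniform over n outcomes, H = log₂(n). H(7-sided) = log₂(7) = 2.807 bits and H(18-sided) = log₂(18) = 4.170 bits. More outcomes in a uniform distribution means higher entropy.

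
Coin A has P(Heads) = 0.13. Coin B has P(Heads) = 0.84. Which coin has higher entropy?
B

For binary distributions, entropy is maximized at p=0.5 and decreases as p moves toward 0 or 1.

H(A) = H(0.13) = 0.5574 bits
H(B) = H(0.84) = 0.6343 bits

Distribution B (p=0.84) is closer to uniform (p=0.5), so it has higher entropy.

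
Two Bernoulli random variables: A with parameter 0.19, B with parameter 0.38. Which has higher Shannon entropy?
B

For binary distributions, entropy is maximized at p=0.5 and decreases as p moves toward 0 or 1.

H(A) = H(0.19) = 0.7015 bits
H(B) = H(0.38) = 0.9580 bits

Distribution B (p=0.38) is closer to uniform (p=0.5), so it has higher entropy.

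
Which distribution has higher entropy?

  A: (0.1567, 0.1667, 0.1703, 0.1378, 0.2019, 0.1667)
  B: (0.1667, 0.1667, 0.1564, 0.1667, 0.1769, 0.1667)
B

Both distributions are close to uniform, making this a harder comparison.

H(A) = 2.5756 bits
H(B) = 2.5841 bits

The distribution closer to uniform has higher entropy.
Answer: B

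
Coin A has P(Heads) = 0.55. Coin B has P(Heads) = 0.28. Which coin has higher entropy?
A

For binary distributions, entropy is maximized at p=0.5 and decreases as p moves toward 0 or 1.

H(A) = H(0.55) = 0.9928 bits
H(B) = H(0.28) = 0.8555 bits

Distribution A (p=0.55) is closer to uniform (p=0.5), so it has higher entropy.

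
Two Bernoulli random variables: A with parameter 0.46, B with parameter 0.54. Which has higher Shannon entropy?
Equal

For binary distributions, entropy is maximized at p=0.5 and decreases as p moves toward 0 or 1.

H(A) = H(0.46) = 0.9954 bits
H(B) = H(0.54) = 0.9954 bits

Both distributions are equally far from uniform (|0.46-0.5| = |0.54-0.5|), so they have the same entropy.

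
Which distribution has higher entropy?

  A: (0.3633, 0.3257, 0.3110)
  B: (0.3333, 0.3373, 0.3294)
B

Both distributions are close to uniform, making this a harder comparison.

H(A) = 1.5818 bits
H(B) = 1.5849 bits

The distribution closer to uniform has higher entropy.
Answer: B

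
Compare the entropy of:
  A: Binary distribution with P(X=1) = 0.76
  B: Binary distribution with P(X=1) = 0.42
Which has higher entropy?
B

For binary distributions, entropy is maximized at p=0.5 and decreases as p moves toward 0 or 1.

H(A) = H(0.76) = 0.7950 bits
H(B) = H(0.42) = 0.9815 bits

Distribution B (p=0.42) is closer to uniform (p=0.5), so it has higher entropy.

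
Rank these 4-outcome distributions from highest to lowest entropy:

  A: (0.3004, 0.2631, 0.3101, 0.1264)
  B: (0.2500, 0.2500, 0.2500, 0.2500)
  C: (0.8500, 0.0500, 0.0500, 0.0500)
B > A > C

Key insight: Entropy is maximized by uniform distributions and minimized by concentrated distributions.

- Uniform distributions have maximum entropy log₂(4) = 2.0000 bits
- The more "peaked" or concentrated a distribution, the lower its entropy

Entropies:
  H(A) = 1.9290 bits
  H(B) = 2.0000 bits
  H(C) = 0.8476 bits

Ranking: B > A > C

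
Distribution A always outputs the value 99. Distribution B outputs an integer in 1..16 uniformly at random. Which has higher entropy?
B

A is deterministic, so H(A) = 0. B is uniform over 16 outcomes, so H(B) = log₂(16) = 4.000 bits. Any distribution with genuine randomness has higher entropy than a deterministic one.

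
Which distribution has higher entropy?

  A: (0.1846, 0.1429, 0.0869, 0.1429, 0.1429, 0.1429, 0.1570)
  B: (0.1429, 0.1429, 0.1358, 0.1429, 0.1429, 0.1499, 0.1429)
B

Both distributions are close to uniform, making this a harder comparison.

H(A) = 2.7799 bits
H(B) = 2.8069 bits

The distribution closer to uniform has higher entropy.
Answer: B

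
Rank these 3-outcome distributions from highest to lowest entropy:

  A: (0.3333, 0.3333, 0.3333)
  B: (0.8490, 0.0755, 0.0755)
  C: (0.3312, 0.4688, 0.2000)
A > C > B

Key insight: Entropy is maximized by uniform distributions and minimized by concentrated distributions.

- Uniform distributions have maximum entropy log₂(3) = 1.5850 bits
- The more "peaked" or concentrated a distribution, the lower its entropy

Entropies:
  H(A) = 1.5850 bits
  H(B) = 0.7633 bits
  H(C) = 1.5048 bits

Ranking: A > C > B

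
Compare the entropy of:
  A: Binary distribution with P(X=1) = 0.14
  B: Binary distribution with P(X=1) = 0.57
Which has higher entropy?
B

For binary distributions, entropy is maximized at p=0.5 and decreases as p moves toward 0 or 1.

H(A) = H(0.14) = 0.5842 bits
H(B) = H(0.57) = 0.9858 bits

Distribution B (p=0.57) is closer to uniform (p=0.5), so it has higher entropy.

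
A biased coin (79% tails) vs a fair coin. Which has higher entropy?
Fair coin

The fair coin is uniform (p=0.5), maximizing binary entropy at 1 bit. The biased coin has H(0.79) ≈ 0.741 bits — its outcome is more predictable, so its entropy is lower.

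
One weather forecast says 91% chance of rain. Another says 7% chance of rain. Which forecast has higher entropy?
91% forecast

Treat each forecast as a Bernoulli distribution. Binary entropy is maximized at p=0.5 and falls off symmetrically toward 0 or 1. The 91% forecast is closer to 50%, so it is more uncertain. H(91%) ≈ 0.436 bits, H(7%) ≈ 0.366 bits.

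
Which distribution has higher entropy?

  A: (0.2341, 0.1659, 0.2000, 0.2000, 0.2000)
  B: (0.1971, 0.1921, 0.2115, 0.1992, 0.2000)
B

Both distributions are close to uniform, making this a harder comparison.

H(A) = 2.3135 bits
H(B) = 2.3212 bits

The distribution closer to uniform has higher entropy.
Answer: B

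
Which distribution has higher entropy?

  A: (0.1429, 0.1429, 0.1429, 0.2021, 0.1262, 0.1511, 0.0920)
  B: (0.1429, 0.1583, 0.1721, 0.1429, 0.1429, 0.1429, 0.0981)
B

Both distributions are close to uniform, making this a harder comparison.

H(A) = 2.7749 bits
H(B) = 2.7908 bits

The distribution closer to uniform has higher entropy.
Answer: B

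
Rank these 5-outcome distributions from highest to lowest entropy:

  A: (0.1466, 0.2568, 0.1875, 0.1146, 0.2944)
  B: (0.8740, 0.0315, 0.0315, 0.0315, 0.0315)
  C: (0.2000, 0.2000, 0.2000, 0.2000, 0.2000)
C > A > B

Key insight: Entropy is maximized by uniform distributions and minimized by concentrated distributions.

- Uniform distributions have maximum entropy log₂(5) = 2.3219 bits
- The more "peaked" or concentrated a distribution, the lower its entropy

Entropies:
  H(A) = 2.2402 bits
  H(B) = 0.7984 bits
  H(C) = 2.3219 bits

Ranking: C > A > B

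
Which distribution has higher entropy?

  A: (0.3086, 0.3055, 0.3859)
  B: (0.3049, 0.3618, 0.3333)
B

Both distributions are close to uniform, making this a harder comparison.

H(A) = 1.5762 bits
H(B) = 1.5815 bits

The distribution closer to uniform has higher entropy.
Answer: B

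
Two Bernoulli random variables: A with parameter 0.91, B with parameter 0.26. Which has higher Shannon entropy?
B

For binary distributions, entropy is maximized at p=0.5 and decreases as p moves toward 0 or 1.

H(A) = H(0.91) = 0.4365 bits
H(B) = H(0.26) = 0.8267 bits

Distribution B (p=0.26) is closer to uniform (p=0.5), so it has higher entropy.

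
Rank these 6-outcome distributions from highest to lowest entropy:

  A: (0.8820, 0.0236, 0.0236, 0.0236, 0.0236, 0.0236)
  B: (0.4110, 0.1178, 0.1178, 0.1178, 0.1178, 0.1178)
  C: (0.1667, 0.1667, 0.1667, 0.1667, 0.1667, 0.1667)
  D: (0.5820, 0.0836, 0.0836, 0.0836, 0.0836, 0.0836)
C > B > D > A

Key insight: Entropy is maximized by uniform distributions and minimized by concentrated distributions.

Entropies:
  H(A) = 0.7976 bits
  H(B) = 2.3446 bits
  H(C) = 2.5850 bits
  H(D) = 1.9511 bits

Ranking: C > B > D > A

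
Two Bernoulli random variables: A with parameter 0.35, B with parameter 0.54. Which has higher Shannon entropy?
B

For binary distributions, entropy is maximized at p=0.5 and decreases as p moves toward 0 or 1.

H(A) = H(0.35) = 0.9341 bits
H(B) = H(0.54) = 0.9954 bits

Distribution B (p=0.54) is closer to uniform (p=0.5), so it has higher entropy.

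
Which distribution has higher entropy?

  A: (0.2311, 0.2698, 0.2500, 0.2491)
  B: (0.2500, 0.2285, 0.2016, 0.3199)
A

Both distributions are close to uniform, making this a harder comparison.

H(A) = 1.9978 bits
H(B) = 1.9784 bits

The distribution closer to uniform has higher entropy.
Answer: A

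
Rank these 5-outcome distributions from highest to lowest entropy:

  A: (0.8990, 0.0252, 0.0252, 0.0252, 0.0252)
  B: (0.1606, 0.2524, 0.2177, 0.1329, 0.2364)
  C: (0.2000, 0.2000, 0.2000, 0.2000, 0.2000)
C > B > A

Key insight: Entropy is maximized by uniform distributions and minimized by concentrated distributions.

- Uniform distributions have maximum entropy log₂(5) = 2.3219 bits
- The more "peaked" or concentrated a distribution, the lower its entropy

Entropies:
  H(A) = 0.6742 bits
  H(B) = 2.2827 bits
  H(C) = 2.3219 bits

Ranking: C > B > A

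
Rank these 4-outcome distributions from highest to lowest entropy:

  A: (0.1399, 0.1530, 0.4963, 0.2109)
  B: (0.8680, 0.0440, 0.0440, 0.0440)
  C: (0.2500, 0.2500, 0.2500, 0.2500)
C > A > B

Key insight: Entropy is maximized by uniform distributions and minimized by concentrated distributions.

- Uniform distributions have maximum entropy log₂(4) = 2.0000 bits
- The more "peaked" or concentrated a distribution, the lower its entropy

Entropies:
  H(A) = 1.7865 bits
  H(B) = 0.7721 bits
  H(C) = 2.0000 bits

Ranking: C > A > B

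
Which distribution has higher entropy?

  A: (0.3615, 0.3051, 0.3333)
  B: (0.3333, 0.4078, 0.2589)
A

Both distributions are close to uniform, making this a harder comparison.

H(A) = 1.5815 bits
H(B) = 1.5608 bits

The distribution closer to uniform has higher entropy.
Answer: A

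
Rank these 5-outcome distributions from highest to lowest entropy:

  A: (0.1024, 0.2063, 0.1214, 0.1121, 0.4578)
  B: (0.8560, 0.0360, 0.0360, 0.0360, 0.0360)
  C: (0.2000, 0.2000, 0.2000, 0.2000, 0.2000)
C > A > B

Key insight: Entropy is maximized by uniform distributions and minimized by concentrated distributions.

- Uniform distributions have maximum entropy log₂(5) = 2.3219 bits
- The more "peaked" or concentrated a distribution, the lower its entropy

Entropies:
  H(A) = 2.0457 bits
  H(B) = 0.8826 bits
  H(C) = 2.3219 bits

Ranking: C > A > B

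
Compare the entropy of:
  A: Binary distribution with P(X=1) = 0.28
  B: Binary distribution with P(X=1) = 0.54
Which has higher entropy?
B

For binary distributions, entropy is maximized at p=0.5 and decreases as p moves toward 0 or 1.

H(A) = H(0.28) = 0.8555 bits
H(B) = H(0.54) = 0.9954 bits

Distribution B (p=0.54) is closer to uniform (p=0.5), so it has higher entropy.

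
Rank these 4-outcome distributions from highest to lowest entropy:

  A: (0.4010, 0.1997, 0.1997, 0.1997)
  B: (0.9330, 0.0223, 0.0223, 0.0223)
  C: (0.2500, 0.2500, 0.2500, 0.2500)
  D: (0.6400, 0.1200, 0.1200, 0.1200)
C > A > D > B

Key insight: Entropy is maximized by uniform distributions and minimized by concentrated distributions.

Entropies:
  H(A) = 1.9209 bits
  H(B) = 0.4608 bits
  H(C) = 2.0000 bits
  H(D) = 1.5133 bits

Ranking: C > A > D > B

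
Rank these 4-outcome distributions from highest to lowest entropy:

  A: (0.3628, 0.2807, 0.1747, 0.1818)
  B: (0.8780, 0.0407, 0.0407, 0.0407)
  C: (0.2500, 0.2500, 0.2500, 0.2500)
C > A > B

Key insight: Entropy is maximized by uniform distributions and minimized by concentrated distributions.

- Uniform distributions have maximum entropy log₂(4) = 2.0000 bits
- The more "peaked" or concentrated a distribution, the lower its entropy

Entropies:
  H(A) = 1.9321 bits
  H(B) = 0.7284 bits
  H(C) = 2.0000 bits

Ranking: C > A > B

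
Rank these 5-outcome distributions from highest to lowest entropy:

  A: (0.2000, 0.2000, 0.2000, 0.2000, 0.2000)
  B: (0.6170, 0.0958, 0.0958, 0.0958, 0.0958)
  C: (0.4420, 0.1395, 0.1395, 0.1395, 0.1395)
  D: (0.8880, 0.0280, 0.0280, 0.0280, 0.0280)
A > C > B > D

Key insight: Entropy is maximized by uniform distributions and minimized by concentrated distributions.

Entropies:
  H(A) = 2.3219 bits
  H(B) = 1.7261 bits
  H(C) = 2.1063 bits
  H(D) = 0.7299 bits

Ranking: A > C > B > D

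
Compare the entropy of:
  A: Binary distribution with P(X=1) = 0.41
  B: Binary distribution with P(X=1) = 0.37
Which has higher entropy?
A

For binary distributions, entropy is maximized at p=0.5 and decreases as p moves toward 0 or 1.

H(A) = H(0.41) = 0.9765 bits
H(B) = H(0.37) = 0.9507 bits

Distribution A (p=0.41) is closer to uniform (p=0.5), so it has higher entropy.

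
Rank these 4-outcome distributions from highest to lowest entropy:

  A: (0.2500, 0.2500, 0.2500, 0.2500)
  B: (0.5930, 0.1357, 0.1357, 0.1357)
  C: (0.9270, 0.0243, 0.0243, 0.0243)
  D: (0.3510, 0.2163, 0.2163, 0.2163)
A > D > B > C

Key insight: Entropy is maximized by uniform distributions and minimized by concentrated distributions.

Entropies:
  H(A) = 2.0000 bits
  H(B) = 1.6200 bits
  H(C) = 0.4927 bits
  H(D) = 1.9636 bits

Ranking: A > D > B > C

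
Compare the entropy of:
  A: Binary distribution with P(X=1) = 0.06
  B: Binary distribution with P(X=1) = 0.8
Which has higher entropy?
B

For binary distributions, entropy is maximized at p=0.5 and decreases as p moves toward 0 or 1.

H(A) = H(0.06) = 0.3274 bits
H(B) = H(0.8) = 0.7219 bits

Distribution B (p=0.8) is closer to uniform (p=0.5), so it has higher entropy.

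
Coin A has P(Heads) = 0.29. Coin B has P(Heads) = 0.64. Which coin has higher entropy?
B

For binary distributions, entropy is maximized at p=0.5 and decreases as p moves toward 0 or 1.

H(A) = H(0.29) = 0.8687 bits
H(B) = H(0.64) = 0.9427 bits

Distribution B (p=0.64) is closer to uniform (p=0.5), so it has higher entropy.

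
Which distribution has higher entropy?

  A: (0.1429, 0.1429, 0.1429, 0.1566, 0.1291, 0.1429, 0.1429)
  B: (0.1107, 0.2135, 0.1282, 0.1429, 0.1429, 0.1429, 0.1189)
A

Both distributions are close to uniform, making this a harder comparison.

H(A) = 2.8055 bits
H(B) = 2.7757 bits

The distribution closer to uniform has higher entropy.
Answer: A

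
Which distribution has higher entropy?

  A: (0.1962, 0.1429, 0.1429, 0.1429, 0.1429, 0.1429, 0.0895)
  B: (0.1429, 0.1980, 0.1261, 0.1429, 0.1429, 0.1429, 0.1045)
B

Both distributions are close to uniform, making this a harder comparison.

H(A) = 2.7779 bits
H(B) = 2.7840 bits

The distribution closer to uniform has higher entropy.
Answer: B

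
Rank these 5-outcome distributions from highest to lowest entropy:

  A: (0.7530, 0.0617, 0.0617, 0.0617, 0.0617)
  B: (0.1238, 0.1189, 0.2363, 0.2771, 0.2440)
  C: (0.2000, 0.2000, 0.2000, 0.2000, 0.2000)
C > B > A

Key insight: Entropy is maximized by uniform distributions and minimized by concentrated distributions.

- Uniform distributions have maximum entropy log₂(5) = 2.3219 bits
- The more "peaked" or concentrated a distribution, the lower its entropy

Entropies:
  H(A) = 1.3005 bits
  H(B) = 2.2397 bits
  H(C) = 2.3219 bits

Ranking: C > B > A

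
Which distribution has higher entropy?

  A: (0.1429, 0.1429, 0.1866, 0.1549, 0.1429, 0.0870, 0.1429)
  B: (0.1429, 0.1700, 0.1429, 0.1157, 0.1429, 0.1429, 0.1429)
B

Both distributions are close to uniform, making this a harder comparison.

H(A) = 2.7795 bits
H(B) = 2.7998 bits

The distribution closer to uniform has higher entropy.
Answer: B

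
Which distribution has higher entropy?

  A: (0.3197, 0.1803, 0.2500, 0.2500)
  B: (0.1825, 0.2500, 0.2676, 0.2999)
B

Both distributions are close to uniform, making this a harder comparison.

H(A) = 1.9716 bits
H(B) = 1.9778 bits

The distribution closer to uniform has higher entropy.
Answer: B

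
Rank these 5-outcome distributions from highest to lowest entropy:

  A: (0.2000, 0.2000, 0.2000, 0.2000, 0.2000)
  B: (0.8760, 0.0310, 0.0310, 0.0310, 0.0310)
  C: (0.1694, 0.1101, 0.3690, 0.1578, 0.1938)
A > C > B

Key insight: Entropy is maximized by uniform distributions and minimized by concentrated distributions.

- Uniform distributions have maximum entropy log₂(5) = 2.3219 bits
- The more "peaked" or concentrated a distribution, the lower its entropy

Entropies:
  H(A) = 2.3219 bits
  H(B) = 0.7888 bits
  H(C) = 2.1941 bits

Ranking: A > C > B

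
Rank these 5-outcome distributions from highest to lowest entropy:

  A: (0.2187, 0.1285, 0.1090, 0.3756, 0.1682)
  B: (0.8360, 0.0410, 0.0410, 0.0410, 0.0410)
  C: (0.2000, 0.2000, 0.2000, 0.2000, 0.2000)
C > A > B

Key insight: Entropy is maximized by uniform distributions and minimized by concentrated distributions.

- Uniform distributions have maximum entropy log₂(5) = 2.3219 bits
- The more "peaked" or concentrated a distribution, the lower its entropy

Entropies:
  H(A) = 2.1718 bits
  H(B) = 0.9718 bits
  H(C) = 2.3219 bits

Ranking: C > A > B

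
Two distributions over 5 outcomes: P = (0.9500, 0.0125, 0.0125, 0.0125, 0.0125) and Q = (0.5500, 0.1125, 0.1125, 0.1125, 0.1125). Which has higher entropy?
Q

P is highly concentrated on one outcome (95%), making it nearly deterministic. Q spreads its mass more evenly (max 55%). The more spread-out distribution has higher entropy: H(P) ≈ 0.386 bits, H(Q) ≈ 1.893 bits.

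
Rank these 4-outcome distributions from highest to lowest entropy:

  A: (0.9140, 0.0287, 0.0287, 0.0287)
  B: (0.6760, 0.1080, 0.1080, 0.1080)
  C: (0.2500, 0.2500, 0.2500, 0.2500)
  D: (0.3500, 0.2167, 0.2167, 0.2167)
C > D > B > A

Key insight: Entropy is maximized by uniform distributions and minimized by concentrated distributions.

Entropies:
  H(A) = 0.5593 bits
  H(B) = 1.4222 bits
  H(C) = 2.0000 bits
  H(D) = 1.9643 bits

Ranking: C > D > B > A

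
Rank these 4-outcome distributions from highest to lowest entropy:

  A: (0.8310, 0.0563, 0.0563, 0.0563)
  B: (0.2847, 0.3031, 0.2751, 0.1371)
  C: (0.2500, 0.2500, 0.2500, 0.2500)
C > B > A

Key insight: Entropy is maximized by uniform distributions and minimized by concentrated distributions.

- Uniform distributions have maximum entropy log₂(4) = 2.0000 bits
- The more "peaked" or concentrated a distribution, the lower its entropy

Entropies:
  H(A) = 0.9233 bits
  H(B) = 1.9432 bits
  H(C) = 2.0000 bits

Ranking: C > B > A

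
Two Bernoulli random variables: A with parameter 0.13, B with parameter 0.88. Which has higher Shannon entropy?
A

For binary distributions, entropy is maximized at p=0.5 and decreases as p moves toward 0 or 1.

H(A) = H(0.13) = 0.5574 bits
H(B) = H(0.88) = 0.5294 bits

Distribution A (p=0.13) is closer to uniform (p=0.5), so it has higher entropy.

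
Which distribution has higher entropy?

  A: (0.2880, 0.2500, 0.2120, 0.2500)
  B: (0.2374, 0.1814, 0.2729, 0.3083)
A

Both distributions are close to uniform, making this a harder comparison.

H(A) = 1.9916 bits
H(B) = 1.9739 bits

The distribution closer to uniform has higher entropy.
Answer: A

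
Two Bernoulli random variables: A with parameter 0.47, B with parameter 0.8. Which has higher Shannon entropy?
A

For binary distributions, entropy is maximized at p=0.5 and decreases as p moves toward 0 or 1.

H(A) = H(0.47) = 0.9974 bits
H(B) = H(0.8) = 0.7219 bits

Distribution A (p=0.47) is closer to uniform (p=0.5), so it has higher entropy.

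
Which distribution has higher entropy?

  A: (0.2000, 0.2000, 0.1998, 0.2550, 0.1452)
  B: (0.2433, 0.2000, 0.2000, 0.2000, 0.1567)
B

Both distributions are close to uniform, making this a harder comparison.

H(A) = 2.2999 bits
H(B) = 2.3083 bits

The distribution closer to uniform has higher entropy.
Answer: B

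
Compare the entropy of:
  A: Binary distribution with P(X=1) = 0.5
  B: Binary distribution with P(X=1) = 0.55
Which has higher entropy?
A

For binary distributions, entropy is maximized at p=0.5 and decreases as p moves toward 0 or 1.

H(A) = H(0.5) = 1.0000 bits
H(B) = H(0.55) = 0.9928 bits

Distribution A (p=0.5) is closer to uniform (p=0.5), so it has higher entropy.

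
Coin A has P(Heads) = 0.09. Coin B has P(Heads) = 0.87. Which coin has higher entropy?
B

For binary distributions, entropy is maximized at p=0.5 and decreases as p moves toward 0 or 1.

H(A) = H(0.09) = 0.4365 bits
H(B) = H(0.87) = 0.5574 bits

Distribution B (p=0.87) is closer to uniform (p=0.5), so it has higher entropy.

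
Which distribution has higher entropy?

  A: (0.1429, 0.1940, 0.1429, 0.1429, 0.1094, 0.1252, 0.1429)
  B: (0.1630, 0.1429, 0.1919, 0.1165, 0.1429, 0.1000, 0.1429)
A

Both distributions are close to uniform, making this a harder comparison.

H(A) = 2.7877 bits
H(B) = 2.7803 bits

The distribution closer to uniform has higher entropy.
Answer: A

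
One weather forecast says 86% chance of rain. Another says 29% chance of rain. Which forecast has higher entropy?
29% forecast

Treat each forecast as a Bernoulli distribution. Binary entropy is maximized at p=0.5 and falls off symmetrically toward 0 or 1. The 29% forecast is closer to 50%, so it is more uncertain. H(86%) ≈ 0.584 bits, H(29%) ≈ 0.869 bits.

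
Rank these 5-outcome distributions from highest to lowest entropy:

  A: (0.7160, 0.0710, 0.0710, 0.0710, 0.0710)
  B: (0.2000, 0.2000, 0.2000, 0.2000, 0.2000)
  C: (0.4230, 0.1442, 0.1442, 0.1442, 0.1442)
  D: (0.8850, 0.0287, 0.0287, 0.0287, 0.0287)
B > C > A > D

Key insight: Entropy is maximized by uniform distributions and minimized by concentrated distributions.

Entropies:
  H(A) = 1.4288 bits
  H(B) = 2.3219 bits
  H(C) = 2.1368 bits
  H(D) = 0.7448 bits

Ranking: B > C > A > D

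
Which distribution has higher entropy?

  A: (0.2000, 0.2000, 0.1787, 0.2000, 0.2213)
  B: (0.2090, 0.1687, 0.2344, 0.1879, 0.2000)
A

Both distributions are close to uniform, making this a harder comparison.

H(A) = 2.3186 bits
H(B) = 2.3133 bits

The distribution closer to uniform has higher entropy.
Answer: A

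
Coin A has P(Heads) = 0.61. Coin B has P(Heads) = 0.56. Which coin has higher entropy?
B

For binary distributions, entropy is maximized at p=0.5 and decreases as p moves toward 0 or 1.

H(A) = H(0.61) = 0.9648 bits
H(B) = H(0.56) = 0.9896 bits

Distribution B (p=0.56) is closer to uniform (p=0.5), so it has higher entropy.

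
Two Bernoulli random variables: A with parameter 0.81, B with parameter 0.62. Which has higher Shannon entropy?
B

For binary distributions, entropy is maximized at p=0.5 and decreases as p moves toward 0 or 1.

H(A) = H(0.81) = 0.7015 bits
H(B) = H(0.62) = 0.9580 bits

Distribution B (p=0.62) is closer to uniform (p=0.5), so it has higher entropy.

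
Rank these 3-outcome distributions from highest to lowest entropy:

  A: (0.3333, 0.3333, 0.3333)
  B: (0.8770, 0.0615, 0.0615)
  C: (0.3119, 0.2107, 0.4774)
A > C > B

Key insight: Entropy is maximized by uniform distributions and minimized by concentrated distributions.

- Uniform distributions have maximum entropy log₂(3) = 1.5850 bits
- The more "peaked" or concentrated a distribution, the lower its entropy

Entropies:
  H(A) = 1.5850 bits
  H(B) = 0.6609 bits
  H(C) = 1.5069 bits

Ranking: A > C > B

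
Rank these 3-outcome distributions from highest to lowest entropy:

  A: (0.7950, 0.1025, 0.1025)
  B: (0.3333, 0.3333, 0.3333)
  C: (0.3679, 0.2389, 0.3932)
B > C > A

Key insight: Entropy is maximized by uniform distributions and minimized by concentrated distributions.

- Uniform distributions have maximum entropy log₂(3) = 1.5850 bits
- The more "peaked" or concentrated a distribution, the lower its entropy

Entropies:
  H(A) = 0.9368 bits
  H(B) = 1.5850 bits
  H(C) = 1.5537 bits

Ranking: B > C > A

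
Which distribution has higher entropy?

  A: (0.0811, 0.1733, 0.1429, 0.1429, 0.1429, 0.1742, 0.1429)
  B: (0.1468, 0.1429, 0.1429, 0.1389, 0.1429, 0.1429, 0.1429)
B

Both distributions are close to uniform, making this a harder comparison.

H(A) = 2.7755 bits
H(B) = 2.8072 bits

The distribution closer to uniform has higher entropy.
Answer: B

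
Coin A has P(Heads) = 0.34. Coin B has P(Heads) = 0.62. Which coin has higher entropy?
B

For binary distributions, entropy is maximized at p=0.5 and decreases as p moves toward 0 or 1.

H(A) = H(0.34) = 0.9248 bits
H(B) = H(0.62) = 0.9580 bits

Distribution B (p=0.62) is closer to uniform (p=0.5), so it has higher entropy.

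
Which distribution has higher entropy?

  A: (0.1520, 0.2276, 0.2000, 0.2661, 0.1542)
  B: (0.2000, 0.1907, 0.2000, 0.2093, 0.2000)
B

Both distributions are close to uniform, making this a harder comparison.

H(A) = 2.2878 bits
H(B) = 2.3213 bits

The distribution closer to uniform has higher entropy.
Answer: B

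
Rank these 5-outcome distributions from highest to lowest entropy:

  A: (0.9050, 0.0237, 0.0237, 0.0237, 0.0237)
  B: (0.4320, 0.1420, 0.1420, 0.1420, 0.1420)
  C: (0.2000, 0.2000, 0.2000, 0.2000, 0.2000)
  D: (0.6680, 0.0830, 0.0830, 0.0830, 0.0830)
C > B > D > A

Key insight: Entropy is maximized by uniform distributions and minimized by concentrated distributions.

Entropies:
  H(A) = 0.6429 bits
  H(B) = 2.1226 bits
  H(C) = 2.3219 bits
  H(D) = 1.5810 bits

Ranking: C > B > D > A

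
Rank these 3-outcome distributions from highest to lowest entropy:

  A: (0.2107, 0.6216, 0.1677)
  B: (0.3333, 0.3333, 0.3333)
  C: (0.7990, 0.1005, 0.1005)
B > A > C

Key insight: Entropy is maximized by uniform distributions and minimized by concentrated distributions.

- Uniform distributions have maximum entropy log₂(3) = 1.5850 bits
- The more "peaked" or concentrated a distribution, the lower its entropy

Entropies:
  H(A) = 1.3317 bits
  H(B) = 1.5850 bits
  H(C) = 0.9249 bits

Ranking: B > A > C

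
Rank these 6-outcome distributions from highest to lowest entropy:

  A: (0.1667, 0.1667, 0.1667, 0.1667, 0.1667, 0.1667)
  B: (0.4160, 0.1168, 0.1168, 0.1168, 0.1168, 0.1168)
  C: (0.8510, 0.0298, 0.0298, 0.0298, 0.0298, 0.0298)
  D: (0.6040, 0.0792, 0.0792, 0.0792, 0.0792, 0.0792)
A > B > D > C

Key insight: Entropy is maximized by uniform distributions and minimized by concentrated distributions.

Entropies:
  H(A) = 2.5850 bits
  H(B) = 2.3355 bits
  H(C) = 0.9533 bits
  H(D) = 1.8880 bits

Ranking: A > B > D > C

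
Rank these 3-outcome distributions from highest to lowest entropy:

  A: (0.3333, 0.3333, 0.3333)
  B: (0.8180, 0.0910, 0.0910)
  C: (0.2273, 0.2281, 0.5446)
A > C > B

Key insight: Entropy is maximized by uniform distributions and minimized by concentrated distributions.

- Uniform distributions have maximum entropy log₂(3) = 1.5850 bits
- The more "peaked" or concentrated a distribution, the lower its entropy

Entropies:
  H(A) = 1.5850 bits
  H(B) = 0.8664 bits
  H(C) = 1.4497 bits

Ranking: A > C > B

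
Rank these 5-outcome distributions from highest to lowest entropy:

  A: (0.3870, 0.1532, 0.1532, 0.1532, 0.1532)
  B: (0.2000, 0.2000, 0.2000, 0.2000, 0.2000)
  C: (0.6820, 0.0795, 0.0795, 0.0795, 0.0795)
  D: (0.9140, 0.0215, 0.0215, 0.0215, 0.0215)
B > A > C > D

Key insight: Entropy is maximized by uniform distributions and minimized by concentrated distributions.

Entropies:
  H(A) = 2.1888 bits
  H(B) = 2.3219 bits
  H(C) = 1.5382 bits
  H(D) = 0.5950 bits

Ranking: B > A > C > D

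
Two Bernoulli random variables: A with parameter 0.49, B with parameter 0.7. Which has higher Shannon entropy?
A

For binary distributions, entropy is maximized at p=0.5 and decreases as p moves toward 0 or 1.

H(A) = H(0.49) = 0.9997 bits
H(B) = H(0.7) = 0.8813 bits

Distribution A (p=0.49) is closer to uniform (p=0.5), so it has higher entropy.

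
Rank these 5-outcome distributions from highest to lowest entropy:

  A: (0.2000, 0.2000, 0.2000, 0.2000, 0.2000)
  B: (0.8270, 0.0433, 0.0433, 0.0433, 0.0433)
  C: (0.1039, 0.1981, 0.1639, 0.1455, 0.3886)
A > C > B

Key insight: Entropy is maximized by uniform distributions and minimized by concentrated distributions.

- Uniform distributions have maximum entropy log₂(5) = 2.3219 bits
- The more "peaked" or concentrated a distribution, the lower its entropy

Entropies:
  H(A) = 2.3219 bits
  H(B) = 1.0105 bits
  H(C) = 2.1642 bits

Ranking: A > C > B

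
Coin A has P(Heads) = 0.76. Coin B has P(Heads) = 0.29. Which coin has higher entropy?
B

For binary distributions, entropy is maximized at p=0.5 and decreases as p moves toward 0 or 1.

H(A) = H(0.76) = 0.7950 bits
H(B) = H(0.29) = 0.8687 bits

Distribution B (p=0.29) is closer to uniform (p=0.5), so it has higher entropy.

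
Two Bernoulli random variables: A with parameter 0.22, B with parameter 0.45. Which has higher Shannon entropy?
B

For binary distributions, entropy is maximized at p=0.5 and decreases as p moves toward 0 or 1.

H(A) = H(0.22) = 0.7602 bits
H(B) = H(0.45) = 0.9928 bits

Distribution B (p=0.45) is closer to uniform (p=0.5), so it has higher entropy.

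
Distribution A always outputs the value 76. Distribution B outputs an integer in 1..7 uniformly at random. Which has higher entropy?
B

A is deterministic, so H(A) = 0. B is uniform over 7 outcomes, so H(B) = log₂(7) = 2.807 bits. Any distribution with genuine randomness has higher entropy than a deterministic one.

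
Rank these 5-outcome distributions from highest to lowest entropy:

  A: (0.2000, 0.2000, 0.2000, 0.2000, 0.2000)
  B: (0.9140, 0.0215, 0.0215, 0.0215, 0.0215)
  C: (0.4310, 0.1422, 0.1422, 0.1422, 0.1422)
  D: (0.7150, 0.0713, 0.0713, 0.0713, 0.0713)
A > C > D > B

Key insight: Entropy is maximized by uniform distributions and minimized by concentrated distributions.

Entropies:
  H(A) = 2.3219 bits
  H(B) = 0.5950 bits
  H(C) = 2.1242 bits
  H(D) = 1.4322 bits

Ranking: A > C > D > B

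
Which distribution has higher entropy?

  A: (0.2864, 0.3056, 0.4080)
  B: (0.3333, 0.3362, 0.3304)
B

Both distributions are close to uniform, making this a harder comparison.

H(A) = 1.5670 bits
H(B) = 1.5849 bits

The distribution closer to uniform has higher entropy.
Answer: B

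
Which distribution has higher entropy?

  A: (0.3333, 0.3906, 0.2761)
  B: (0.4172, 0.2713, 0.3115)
A

Both distributions are close to uniform, making this a harder comparison.

H(A) = 1.5707 bits
H(B) = 1.5609 bits

The distribution closer to uniform has higher entropy.
Answer: A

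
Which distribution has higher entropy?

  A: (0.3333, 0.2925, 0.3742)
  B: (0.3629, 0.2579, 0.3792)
A

Both distributions are close to uniform, making this a harder comparison.

H(A) = 1.5777 bits
H(B) = 1.5654 bits

The distribution closer to uniform has higher entropy.
Answer: A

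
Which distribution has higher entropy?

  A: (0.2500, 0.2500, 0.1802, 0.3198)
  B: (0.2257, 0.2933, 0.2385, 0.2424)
B

Both distributions are close to uniform, making this a harder comparison.

H(A) = 1.9715 bits
H(B) = 1.9926 bits

The distribution closer to uniform has higher entropy.
Answer: B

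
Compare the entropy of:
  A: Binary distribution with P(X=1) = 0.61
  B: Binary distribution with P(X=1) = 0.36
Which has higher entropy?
A

For binary distributions, entropy is maximized at p=0.5 and decreases as p moves toward 0 or 1.

H(A) = H(0.61) = 0.9648 bits
H(B) = H(0.36) = 0.9427 bits

Distribution A (p=0.61) is closer to uniform (p=0.5), so it has higher entropy.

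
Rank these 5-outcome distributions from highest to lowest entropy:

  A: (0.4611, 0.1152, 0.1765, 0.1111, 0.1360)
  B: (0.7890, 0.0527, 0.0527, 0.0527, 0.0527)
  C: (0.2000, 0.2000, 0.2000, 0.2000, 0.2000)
C > A > B

Key insight: Entropy is maximized by uniform distributions and minimized by concentrated distributions.

- Uniform distributions have maximum entropy log₂(5) = 2.3219 bits
- The more "peaked" or concentrated a distribution, the lower its entropy

Entropies:
  H(A) = 2.0595 bits
  H(B) = 1.1654 bits
  H(C) = 2.3219 bits

Ranking: C > A > B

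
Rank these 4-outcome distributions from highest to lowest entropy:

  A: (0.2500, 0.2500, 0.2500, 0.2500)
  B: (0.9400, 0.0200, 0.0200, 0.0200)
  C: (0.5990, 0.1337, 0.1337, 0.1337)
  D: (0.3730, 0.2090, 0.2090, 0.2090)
A > D > C > B

Key insight: Entropy is maximized by uniform distributions and minimized by concentrated distributions.

Entropies:
  H(A) = 2.0000 bits
  H(B) = 0.4225 bits
  H(C) = 1.6071 bits
  H(D) = 1.9467 bits

Ranking: A > D > C > B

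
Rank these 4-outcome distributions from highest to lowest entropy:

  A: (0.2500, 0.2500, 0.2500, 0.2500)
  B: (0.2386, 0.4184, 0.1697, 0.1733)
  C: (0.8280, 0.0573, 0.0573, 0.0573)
A > B > C

Key insight: Entropy is maximized by uniform distributions and minimized by concentrated distributions.

- Uniform distributions have maximum entropy log₂(4) = 2.0000 bits
- The more "peaked" or concentrated a distribution, the lower its entropy

Entropies:
  H(A) = 2.0000 bits
  H(B) = 1.8917 bits
  H(C) = 0.9349 bits

Ranking: A > B > C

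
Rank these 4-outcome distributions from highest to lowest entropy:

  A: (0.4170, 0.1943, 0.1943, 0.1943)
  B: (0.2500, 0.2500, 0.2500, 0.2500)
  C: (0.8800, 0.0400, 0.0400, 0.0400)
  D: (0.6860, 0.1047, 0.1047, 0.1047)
B > A > D > C

Key insight: Entropy is maximized by uniform distributions and minimized by concentrated distributions.

Entropies:
  H(A) = 1.9041 bits
  H(B) = 2.0000 bits
  H(C) = 0.7196 bits
  H(D) = 1.3954 bits

Ranking: B > A > D > C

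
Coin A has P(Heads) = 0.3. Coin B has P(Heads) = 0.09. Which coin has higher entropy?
A

For binary distributions, entropy is maximized at p=0.5 and decreases as p moves toward 0 or 1.

H(A) = H(0.3) = 0.8813 bits
H(B) = H(0.09) = 0.4365 bits

Distribution A (p=0.3) is closer to uniform (p=0.5), so it has higher entropy.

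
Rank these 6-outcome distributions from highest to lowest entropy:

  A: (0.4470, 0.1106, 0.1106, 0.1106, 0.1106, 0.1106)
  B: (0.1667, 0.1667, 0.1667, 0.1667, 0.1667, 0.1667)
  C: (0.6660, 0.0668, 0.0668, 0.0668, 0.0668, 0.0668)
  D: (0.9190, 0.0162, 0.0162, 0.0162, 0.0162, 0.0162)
B > A > C > D

Key insight: Entropy is maximized by uniform distributions and minimized by concentrated distributions.

Entropies:
  H(A) = 2.2759 bits
  H(B) = 2.5850 bits
  H(C) = 1.6945 bits
  H(D) = 0.5938 bits

Ranking: B > A > C > D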